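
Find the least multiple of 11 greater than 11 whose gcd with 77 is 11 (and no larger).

22

Multiples of 11 above 11: 11·2, 11·3, … . Need the cofactor coprime to 77/11 = 7.
Checking s = 2, 3, … the first with gcd(s, 7) = 1 is s = 2, giving 22.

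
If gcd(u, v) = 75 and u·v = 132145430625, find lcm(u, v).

1761939075

gcd·lcm = product, so lcm = 132145430625/75 = 1761939075.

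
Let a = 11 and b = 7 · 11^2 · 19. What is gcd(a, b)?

min exponent per shared prime: 11 = 11

11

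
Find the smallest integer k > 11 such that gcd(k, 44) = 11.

Multiples of 11 above 11: 11·2, 11·3, … . Need the cofactor coprime to 44/11 = 4.
Checking s = 2, 3, … the first with gcd(s, 4) = 1 is s = 3, giving 33.

33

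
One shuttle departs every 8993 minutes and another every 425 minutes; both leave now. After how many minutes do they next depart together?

224825

gcd first: 8993 = 21·425 + 68; 425 = 6·68 + 17; 68 = 4·17 + 0 → gcd = 17
lcm = 8993·425/gcd = 3822025/17 = 224825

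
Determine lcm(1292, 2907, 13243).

476748

1292 = 2² · 17 · 19; 2907 = 3² · 17 · 19; 13243 = 17 · 19 · 41
lcm takes max exponent of each prime: 2² · 3² · 17 · 19 · 41 = 476748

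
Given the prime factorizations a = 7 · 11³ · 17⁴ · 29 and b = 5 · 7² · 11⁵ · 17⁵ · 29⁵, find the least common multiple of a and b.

max exponent per prime: 5 · 7² · 11⁵ · 17⁵ · 29⁵ = 1149116621384739119035

1149116621384739119035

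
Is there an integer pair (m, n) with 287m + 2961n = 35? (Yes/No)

Yes

gcd(287, 2961): 2961 = 10·287 + 91; 287 = 3·91 + 14; 91 = 6·14 + 7; 14 = 2·7 + 0 → 7
7 divides 35, so a solution exists.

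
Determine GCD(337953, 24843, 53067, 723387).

147

337953 = 3 · 7² · 11² · 19; 24843 = 3 · 7² · 13²; 53067 = 3 · 7² · 19²; 723387 = 3 · 7³ · 19 · 37
gcd takes min exponent of each prime: 3 · 7² = 147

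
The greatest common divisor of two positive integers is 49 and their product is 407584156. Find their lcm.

8318044

gcd·lcm = product, so lcm = 407584156/49 = 8318044.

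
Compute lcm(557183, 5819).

294749807

557183 = 11 · 37³; 5819 = 11 · 23²
max exponents: 11 · 23² · 37³ = 294749807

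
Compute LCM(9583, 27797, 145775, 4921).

792476486725

9583 = 7 · 37²; 27797 = 7 · 11 · 19²; 145775 = 5² · 7³ · 17; 4921 = 7 · 19 · 37
lcm takes max exponent of each prime: 5² · 7³ · 11 · 17 · 19² · 37² = 792476486725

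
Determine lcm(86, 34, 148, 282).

86 = 2 · 43; 34 = 2 · 17; 148 = 2² · 37; 282 = 2 · 3 · 47
lcm takes max exponent of each prime: 2² · 3 · 17 · 37 · 43 · 47 = 15254508

15254508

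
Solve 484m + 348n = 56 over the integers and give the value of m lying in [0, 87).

26

Euclid: 484 = 1·348 + 136; 348 = 2·136 + 76; 136 = 1·76 + 60; 76 = 1·60 + 16; 60 = 3·16 + 12; 16 = 1·12 + 4; 12 = 3·4 + 0 → gcd = 4; 56 = 4·14.
Back-substitution yields 484·(-23) + 348·(32) = 4, so one solution is m = -23·14 = -322, n = 32·14 = 448.
Solutions in m differ by 348/4 = 87; the one in [0, 87) is -322 mod 87 = 26.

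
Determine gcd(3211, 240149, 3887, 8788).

gcd(3211, 240149): 240149 = 74·3211 + 2535; 3211 = 1·2535 + 676; 2535 = 3·676 + 507; 676 = 1·507 + 169; 507 = 3·169 + 0 → 169
gcd(169, 3887): 3887 = 23·169 + 0 → 169
gcd(169, 8788): 8788 = 52·169 + 0 → 169

169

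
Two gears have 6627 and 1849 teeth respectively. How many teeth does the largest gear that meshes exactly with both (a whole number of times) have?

1

Euclid: 6627 = 3·1849 + 1080; 1849 = 1·1080 + 769; 1080 = 1·769 + 311; 769 = 2·311 + 147; 311 = 2·147 + 17; 147 = 8·17 + 11; 17 = 1·11 + 6; 11 = 1·6 + 5; 6 = 1·5 + 1; 5 = 5·1 + 0. Last nonzero remainder: 1.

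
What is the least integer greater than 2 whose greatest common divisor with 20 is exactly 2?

gcd(k, 20) = 2 forces 2 | k; write k = 2s. Then gcd(2s, 2·10) = 2·gcd(s, 10), so need gcd(s, 10) = 1.
2s > 2 gives s ≥ 2. The least s ≥ 2 coprime to 10 is 3, so k = 2·3 = 6.

6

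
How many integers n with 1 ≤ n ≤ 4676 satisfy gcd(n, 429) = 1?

2616

429 = 3·11·13. Inclusion–exclusion on these primes:
4676 − ⌊4676/3⌋ − ⌊4676/11⌋ − ⌊4676/13⌋ + ⌊4676/33⌋ + ⌊4676/39⌋ + ⌊4676/143⌋ − ⌊4676/429⌋ = 2616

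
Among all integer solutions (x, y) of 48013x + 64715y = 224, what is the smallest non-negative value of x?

gcd(48013, 64715) = 7 (Euclid: 64715 = 1·48013 + 16702; 48013 = 2·16702 + 14609; 16702 = 1·14609 + 2093; 14609 = 6·2093 + 2051; 2093 = 1·2051 + 42; 2051 = 48·42 + 35; 42 = 1·35 + 7; 35 = 5·7 + 0), and 7 | 224.
Extended Euclid: 48013·(-1546) + 64715·(1147) = 7. Scale by 32: x₀ = -49472.
General solution x = x₀ + 9245t; reducing mod 9245 gives x = 5998 (and y = -4450).

5998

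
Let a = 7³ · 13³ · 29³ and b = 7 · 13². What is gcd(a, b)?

1183

min exponent per shared prime: 7 · 13² = 1183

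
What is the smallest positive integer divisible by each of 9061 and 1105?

9061 = 13 · 17 · 41; 1105 = 5 · 13 · 17
max exponents: 5 · 13 · 17 · 41 = 45305

45305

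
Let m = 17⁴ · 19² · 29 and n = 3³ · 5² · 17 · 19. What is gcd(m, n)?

323

min exponent per shared prime: 17 · 19 = 323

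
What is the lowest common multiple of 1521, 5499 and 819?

500409

1521 = 3² · 13²; 5499 = 3² · 13 · 47; 819 = 3² · 7 · 13
lcm takes max exponent of each prime: 3² · 7 · 13² · 47 = 500409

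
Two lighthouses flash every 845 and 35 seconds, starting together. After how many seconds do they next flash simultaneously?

gcd first: 845 = 24·35 + 5; 35 = 7·5 + 0 → gcd = 5
lcm = 845·35/gcd = 29575/5 = 5915

5915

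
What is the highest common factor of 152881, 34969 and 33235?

gcd(152881, 34969): 152881 = 4·34969 + 13005; 34969 = 2·13005 + 8959; 13005 = 1·8959 + 4046; 8959 = 2·4046 + 867; 4046 = 4·867 + 578; 867 = 1·578 + 289; 578 = 2·289 + 0 → 289
gcd(289, 33235): 33235 = 115·289 + 0 → 289

289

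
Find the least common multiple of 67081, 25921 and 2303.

lcm(67081, 25921) = 67081·25921/gcd = 1738806601/49 = 35485849
lcm(35485849, 2303) = 35485849·2303/gcd = 81723910247/49 = 1667834903

1667834903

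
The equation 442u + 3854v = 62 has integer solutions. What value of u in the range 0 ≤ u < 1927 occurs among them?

gcd(442, 3854) = 2 (Euclid: 3854 = 8·442 + 318; 442 = 1·318 + 124; 318 = 2·124 + 70; 124 = 1·70 + 54; 70 = 1·54 + 16; 54 = 3·16 + 6; 16 = 2·6 + 4; 6 = 1·4 + 2; 4 = 2·2 + 0), and 2 | 62.
Extended Euclid: 442·(715) + 3854·(-82) = 2. Scale by 31: u₀ = 22165.
General solution u = u₀ + 1927t; reducing mod 1927 gives u = 968 (and v = -111).

968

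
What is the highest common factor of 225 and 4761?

9

Euclid: 4761 = 21·225 + 36; 225 = 6·36 + 9; 36 = 4·9 + 0. Last nonzero remainder: 9.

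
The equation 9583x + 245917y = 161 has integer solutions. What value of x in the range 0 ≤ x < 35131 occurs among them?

gcd(9583, 245917) = 7 (Euclid: 245917 = 25·9583 + 6342; 9583 = 1·6342 + 3241; 6342 = 1·3241 + 3101; 3241 = 1·3101 + 140; 3101 = 22·140 + 21; 140 = 6·21 + 14; 21 = 1·14 + 7; 14 = 2·7 + 0), and 7 | 161.
Extended Euclid: 9583·(-12292) + 245917·(479) = 7. Scale by 23: x₀ = -282716.
General solution x = x₀ + 35131t; reducing mod 35131 gives x = 33463 (and y = -1304).

33463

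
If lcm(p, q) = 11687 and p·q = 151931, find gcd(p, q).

13

From gcd × lcm = pq: gcd = 151931 / 11687 = 13.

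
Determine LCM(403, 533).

gcd first: 533 = 1·403 + 130; 403 = 3·130 + 13; 130 = 10·13 + 0 → gcd = 13
lcm = 403·533/gcd = 214799/13 = 16523

16523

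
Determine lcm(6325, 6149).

gcd first: 6325 = 1·6149 + 176; 6149 = 34·176 + 165; 176 = 1·165 + 11; 165 = 15·11 + 0 → gcd = 11
lcm = 6325·6149/gcd = 38892425/11 = 3535675

3535675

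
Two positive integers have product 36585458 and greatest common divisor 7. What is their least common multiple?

For any two positive integers, gcd × lcm equals their product. Hence lcm = 36585458 / 7 = 5226494.

5226494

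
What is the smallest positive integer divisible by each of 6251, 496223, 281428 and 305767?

6251 = 7 · 19 · 47; 496223 = 7² · 13 · 19 · 41; 281428 = 2² · 7 · 19 · 23²; 305767 = 7 · 11² · 19²
lcm takes max exponent of each prime: 2² · 7² · 11² · 13 · 19² · 23² · 41 · 47 = 113456500161004

113456500161004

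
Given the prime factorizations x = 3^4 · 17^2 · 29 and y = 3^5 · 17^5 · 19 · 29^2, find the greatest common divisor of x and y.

min exponent per shared prime: 3^4 · 17^2 · 29 = 678861

678861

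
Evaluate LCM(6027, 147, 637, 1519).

lcm(6027, 147) = 6027·147/gcd = 885969/147 = 6027
lcm(6027, 637) = 6027·637/gcd = 3839199/49 = 78351
lcm(78351, 1519) = 78351·1519/gcd = 119015169/49 = 2428881

2428881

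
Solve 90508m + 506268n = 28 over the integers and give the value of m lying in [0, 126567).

Reduce mod 506268: 90508m ≡ 28 (mod 506268). With g = gcd(90508, 506268) = 4 dividing 28, divide through: 22627m ≡ 7 (mod 126567).
Since gcd(22627, 126567) = 1, m ≡ 7·(22627)⁻¹ ≡ 27034 (mod 126567). Smallest non-negative: 27034.

27034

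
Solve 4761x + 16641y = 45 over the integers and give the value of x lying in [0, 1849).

7

gcd(4761, 16641) = 9 (Euclid: 16641 = 3·4761 + 2358; 4761 = 2·2358 + 45; 2358 = 52·45 + 18; 45 = 2·18 + 9; 18 = 2·9 + 0), and 9 | 45.
Extended Euclid: 4761·(741) + 16641·(-212) = 9. Scale by 5: x₀ = 3705.
General solution x = x₀ + 1849t; reducing mod 1849 gives x = 7 (and y = -2).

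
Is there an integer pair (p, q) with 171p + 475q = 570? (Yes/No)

gcd(171, 475): 475 = 2·171 + 133; 171 = 1·133 + 38; 133 = 3·38 + 19; 38 = 2·19 + 0 → 19
19 divides 570, so a solution exists.

Yes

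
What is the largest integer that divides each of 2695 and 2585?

Euclid: 2695 = 1·2585 + 110; 2585 = 23·110 + 55; 110 = 2·55 + 0. Last nonzero remainder: 55.

55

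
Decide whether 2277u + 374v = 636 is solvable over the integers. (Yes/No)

By Bézout, 2277u + 374v = 636 has integer solutions iff gcd(2277, 374) | 636.
Euclid: 2277 = 6·374 + 33; 374 = 11·33 + 11; 33 = 3·11 + 0. gcd = 11; 636 mod 11 = 9. No.

No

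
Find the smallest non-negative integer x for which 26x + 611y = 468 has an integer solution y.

Euclid: 611 = 23·26 + 13; 26 = 2·13 + 0 → gcd = 13; 468 = 13·36.
Back-substitution yields 26·(-23) + 611·(1) = 13, so one solution is x = -23·36 = -828, y = 1·36 = 36.
Solutions in x differ by 611/13 = 47; the one in [0, 47) is -828 mod 47 = 18.

18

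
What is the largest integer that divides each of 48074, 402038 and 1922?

48074 = 2 · 13 · 43²; 402038 = 2 · 7 · 13 · 47²; 1922 = 2 · 31²
gcd takes min exponent of each prime: 2 = 2

2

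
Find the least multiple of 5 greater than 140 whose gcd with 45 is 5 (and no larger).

Multiples of 5 above 140: 5·29, 5·30, … . Need the cofactor coprime to 45/5 = 9.
Checking s = 29, 30, … the first with gcd(s, 9) = 1 is s = 29, giving 145.

145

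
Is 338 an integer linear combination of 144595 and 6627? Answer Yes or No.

Yes

gcd(144595, 6627): 144595 = 21·6627 + 5428; 6627 = 1·5428 + 1199; 5428 = 4·1199 + 632; 1199 = 1·632 + 567; 632 = 1·567 + 65; 567 = 8·65 + 47; 65 = 1·47 + 18; 47 = 2·18 + 11; 18 = 1·11 + 7; 11 = 1·7 + 4; 7 = 1·4 + 3; 4 = 1·3 + 1; 3 = 3·1 + 0 → 1
1 divides 338, so a solution exists.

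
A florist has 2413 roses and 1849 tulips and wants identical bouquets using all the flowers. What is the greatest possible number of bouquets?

Euclid: 2413 = 1·1849 + 564; 1849 = 3·564 + 157; 564 = 3·157 + 93; 157 = 1·93 + 64; 93 = 1·64 + 29; 64 = 2·29 + 6; 29 = 4·6 + 5; 6 = 1·5 + 1; 5 = 5·1 + 0. Last nonzero remainder: 1.

1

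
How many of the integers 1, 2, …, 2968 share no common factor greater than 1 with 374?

374 = 2·11·17. Inclusion–exclusion on these primes:
2968 − ⌊2968/2⌋ − ⌊2968/11⌋ − ⌊2968/17⌋ + ⌊2968/22⌋ + ⌊2968/34⌋ + ⌊2968/187⌋ − ⌊2968/374⌋ = 1270

1270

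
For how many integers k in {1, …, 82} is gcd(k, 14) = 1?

14 = 2·7. Inclusion–exclusion on these primes:
82 − ⌊82/2⌋ − ⌊82/7⌋ + ⌊82/14⌋ = 35

35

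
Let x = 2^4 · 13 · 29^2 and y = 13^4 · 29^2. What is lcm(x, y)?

max exponent per prime: 2^4 · 13^4 · 29^2 = 384316816

384316816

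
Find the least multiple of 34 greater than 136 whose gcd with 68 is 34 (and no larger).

Multiples of 34 above 136: 34·5, 34·6, … . Need the cofactor coprime to 68/34 = 2.
Checking s = 5, 6, … the first with gcd(s, 2) = 1 is s = 5, giving 170.

170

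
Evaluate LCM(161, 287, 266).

250838

lcm(161, 287) = 161·287/gcd = 46207/7 = 6601
lcm(6601, 266) = 6601·266/gcd = 1755866/7 = 250838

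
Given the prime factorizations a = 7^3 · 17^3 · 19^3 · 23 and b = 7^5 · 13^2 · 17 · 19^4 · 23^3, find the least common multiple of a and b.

max exponent per prime: 7^5 · 13^2 · 17^3 · 19^4 · 23^3 = 22126951334812204153

22126951334812204153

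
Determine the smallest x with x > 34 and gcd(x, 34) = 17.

51

gcd(x, 34) = 17 forces 17 | x; write x = 17s. Then gcd(17s, 17·2) = 17·gcd(s, 2), so need gcd(s, 2) = 1.
17s > 34 gives s ≥ 3. The least s ≥ 3 coprime to 2 is 3, so x = 17·3 = 51.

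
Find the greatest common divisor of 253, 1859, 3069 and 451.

11

gcd(253, 1859): 1859 = 7·253 + 88; 253 = 2·88 + 77; 88 = 1·77 + 11; 77 = 7·11 + 0 → 11
gcd(11, 3069): 3069 = 279·11 + 0 → 11
gcd(11, 451): 451 = 41·11 + 0 → 11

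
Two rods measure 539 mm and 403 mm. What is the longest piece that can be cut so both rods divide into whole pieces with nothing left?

539 = 7² · 11
403 = 13 · 31
Common: 1 = 1

1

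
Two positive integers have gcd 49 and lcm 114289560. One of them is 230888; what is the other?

Using mn = gcd(m,n)·lcm(m,n) = 49·114289560 = 5600188440, we get n = 5600188440/230888 = 24255.

24255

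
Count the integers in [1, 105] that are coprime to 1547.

Prime factors of 1547: 7, 13, 17. Count integers ≤ 105 divisible by none of them.
By inclusion–exclusion: 105 − ⌊105/7⌋ − ⌊105/13⌋ − ⌊105/17⌋ + ⌊105/91⌋ + ⌊105/119⌋ + ⌊105/221⌋ − ⌊105/1547⌋ = 77.

77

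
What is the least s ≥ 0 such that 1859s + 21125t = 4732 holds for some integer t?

48

gcd(1859, 21125) = 169 (Euclid: 21125 = 11·1859 + 676; 1859 = 2·676 + 507; 676 = 1·507 + 169; 507 = 3·169 + 0), and 169 | 4732.
Extended Euclid: 1859·(-34) + 21125·(3) = 169. Scale by 28: s₀ = -952.
General solution s = s₀ + 125k; reducing mod 125 gives s = 48 (and t = -4).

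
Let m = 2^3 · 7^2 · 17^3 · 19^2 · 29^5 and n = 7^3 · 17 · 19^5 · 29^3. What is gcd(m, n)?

min exponent per shared prime: 7^2 · 17 · 19^2 · 29^3 = 7334089357

7334089357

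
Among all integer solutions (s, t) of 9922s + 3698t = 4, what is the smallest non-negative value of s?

1016

Reduce mod 3698: 9922s ≡ 4 (mod 3698). With g = gcd(9922, 3698) = 2 dividing 4, divide through: 4961s ≡ 2 (mod 1849).
Since gcd(4961, 1849) = 1, s ≡ 2·(4961)⁻¹ ≡ 1016 (mod 1849). Smallest non-negative: 1016.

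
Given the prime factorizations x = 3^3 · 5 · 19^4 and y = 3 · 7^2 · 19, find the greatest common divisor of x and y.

57

min exponent per shared prime: 3 · 19 = 57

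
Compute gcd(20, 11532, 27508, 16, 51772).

20 = 2² · 5; 11532 = 2² · 3 · 31²; 27508 = 2² · 13 · 23²; 16 = 2⁴; 51772 = 2² · 7 · 43²
gcd takes min exponent of each prime: 2² = 4

4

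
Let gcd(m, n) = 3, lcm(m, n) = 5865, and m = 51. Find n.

345

Using mn = gcd(m,n)·lcm(m,n) = 3·5865 = 17595, we get n = 17595/51 = 345.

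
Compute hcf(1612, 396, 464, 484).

4

1612 = 2² · 13 · 31; 396 = 2² · 3² · 11; 464 = 2⁴ · 29; 484 = 2² · 11²
gcd takes min exponent of each prime: 2² = 4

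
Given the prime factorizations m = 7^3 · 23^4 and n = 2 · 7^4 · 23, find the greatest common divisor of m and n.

7889

min exponent per shared prime: 7^3 · 23 = 7889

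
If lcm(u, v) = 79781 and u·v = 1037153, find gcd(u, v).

13

From gcd × lcm = uv: gcd = 1037153 / 79781 = 13.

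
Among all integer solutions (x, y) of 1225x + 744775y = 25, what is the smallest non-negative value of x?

gcd(1225, 744775) = 25 (Euclid: 744775 = 607·1225 + 1200; 1225 = 1·1200 + 25; 1200 = 48·25 + 0), and 25 | 25.
Extended Euclid: 1225·(608) + 744775·(-1) = 25. Scale by 1: x₀ = 608.
General solution x = x₀ + 29791t; reducing mod 29791 gives x = 608 (and y = -1).

608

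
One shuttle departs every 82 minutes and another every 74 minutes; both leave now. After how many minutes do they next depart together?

82 = 2 · 41; 74 = 2 · 37
max exponents: 2 · 37 · 41 = 3034

3034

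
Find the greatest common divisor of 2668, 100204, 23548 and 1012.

gcd(2668, 100204): 100204 = 37·2668 + 1488; 2668 = 1·1488 + 1180; 1488 = 1·1180 + 308; 1180 = 3·308 + 256; 308 = 1·256 + 52; 256 = 4·52 + 48; 52 = 1·48 + 4; 48 = 12·4 + 0 → 4
gcd(4, 23548): 23548 = 5887·4 + 0 → 4
gcd(4, 1012): 1012 = 253·4 + 0 → 4

4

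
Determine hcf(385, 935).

Euclid: 935 = 2·385 + 165; 385 = 2·165 + 55; 165 = 3·55 + 0. Last nonzero remainder: 55.

55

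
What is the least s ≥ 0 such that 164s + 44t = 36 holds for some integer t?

8

Reduce mod 44: 164s ≡ 36 (mod 44). With g = gcd(164, 44) = 4 dividing 36, divide through: 41s ≡ 9 (mod 11).
Since gcd(41, 11) = 1, s ≡ 9·(41)⁻¹ ≡ 8 (mod 11). Smallest non-negative: 8.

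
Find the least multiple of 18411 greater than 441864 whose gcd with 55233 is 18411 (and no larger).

460275

gcd(k, 55233) = 18411 forces 18411 | k; write k = 18411s. Then gcd(18411s, 18411·3) = 18411·gcd(s, 3), so need gcd(s, 3) = 1.
18411s > 441864 gives s ≥ 25. The least s ≥ 25 coprime to 3 is 25, so k = 18411·25 = 460275.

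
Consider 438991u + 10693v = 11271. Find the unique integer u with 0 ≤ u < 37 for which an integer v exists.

gcd(438991, 10693) = 289 (Euclid: 438991 = 41·10693 + 578; 10693 = 18·578 + 289; 578 = 2·289 + 0), and 289 | 11271.
Extended Euclid: 438991·(-18) + 10693·(739) = 289. Scale by 39: u₀ = -702.
General solution u = u₀ + 37t; reducing mod 37 gives u = 1 (and v = -40).

1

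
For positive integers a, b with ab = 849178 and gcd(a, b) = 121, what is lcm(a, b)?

gcd·lcm = product, so lcm = 849178/121 = 7018.

7018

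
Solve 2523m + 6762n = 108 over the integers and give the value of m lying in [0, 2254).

Euclid: 6762 = 2·2523 + 1716; 2523 = 1·1716 + 807; 1716 = 2·807 + 102; 807 = 7·102 + 93; 102 = 1·93 + 9; 93 = 10·9 + 3; 9 = 3·3 + 0 → gcd = 3; 108 = 3·36.
Back-substitution yields 2523·(729) + 6762·(-272) = 3, so one solution is m = 729·36 = 26244, n = -272·36 = -9792.
Solutions in m differ by 6762/3 = 2254; the one in [0, 2254) is 26244 mod 2254 = 1450.

1450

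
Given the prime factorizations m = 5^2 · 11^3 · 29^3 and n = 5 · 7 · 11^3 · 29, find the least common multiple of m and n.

5680807825

max exponent per prime: 5^2 · 7 · 11^3 · 29^3 = 5680807825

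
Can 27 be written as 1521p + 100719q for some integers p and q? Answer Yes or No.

Yes

By Bézout, 1521p + 100719q = 27 has integer solutions iff gcd(1521, 100719) | 27.
Euclid: 100719 = 66·1521 + 333; 1521 = 4·333 + 189; 333 = 1·189 + 144; 189 = 1·144 + 45; 144 = 3·45 + 9; 45 = 5·9 + 0. gcd = 9; 27 mod 9 = 0. Yes.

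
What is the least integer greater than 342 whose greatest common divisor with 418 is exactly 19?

361

gcd(a, 418) = 19 forces 19 | a; write a = 19s. Then gcd(19s, 19·22) = 19·gcd(s, 22), so need gcd(s, 22) = 1.
19s > 342 gives s ≥ 19. The least s ≥ 19 coprime to 22 is 19, so a = 19·19 = 361.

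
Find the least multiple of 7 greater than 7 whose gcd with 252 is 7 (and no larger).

35

gcd(t, 252) = 7 forces 7 | t; write t = 7s. Then gcd(7s, 7·36) = 7·gcd(s, 36), so need gcd(s, 36) = 1.
7s > 7 gives s ≥ 2. The least s ≥ 2 coprime to 36 is 5, so t = 7·5 = 35.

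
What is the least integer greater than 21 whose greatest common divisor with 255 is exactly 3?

24

Multiples of 3 above 21: 3·8, 3·9, … . Need the cofactor coprime to 255/3 = 85.
Checking s = 8, 9, … the first with gcd(s, 85) = 1 is s = 8, giving 24.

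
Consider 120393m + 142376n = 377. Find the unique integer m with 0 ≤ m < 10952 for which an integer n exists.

gcd(120393, 142376) = 13 (Euclid: 142376 = 1·120393 + 21983; 120393 = 5·21983 + 10478; 21983 = 2·10478 + 1027; 10478 = 10·1027 + 208; 1027 = 4·208 + 195; 208 = 1·195 + 13; 195 = 15·13 + 0), and 13 | 377.
Extended Euclid: 120393·(693) + 142376·(-586) = 13. Scale by 29: m₀ = 20097.
General solution m = m₀ + 10952t; reducing mod 10952 gives m = 9145 (and n = -7733).

9145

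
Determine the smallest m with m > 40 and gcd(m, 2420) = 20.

gcd(m, 2420) = 20 forces 20 | m; write m = 20s. Then gcd(20s, 20·121) = 20·gcd(s, 121), so need gcd(s, 121) = 1.
20s > 40 gives s ≥ 3. The least s ≥ 3 coprime to 121 is 3, so m = 20·3 = 60.

60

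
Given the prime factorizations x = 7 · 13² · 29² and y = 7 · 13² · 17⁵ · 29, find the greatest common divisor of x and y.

min exponent per shared prime: 7 · 13² · 29 = 34307

34307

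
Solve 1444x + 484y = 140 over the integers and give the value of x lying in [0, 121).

Euclid: 1444 = 2·484 + 476; 484 = 1·476 + 8; 476 = 59·8 + 4; 8 = 2·4 + 0 → gcd = 4; 140 = 4·35.
Back-substitution yields 1444·(60) + 484·(-179) = 4, so one solution is x = 60·35 = 2100, y = -179·35 = -6265.
Solutions in x differ by 484/4 = 121; the one in [0, 121) is 2100 mod 121 = 43.

43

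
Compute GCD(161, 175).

Euclid: 175 = 1·161 + 14; 161 = 11·14 + 7; 14 = 2·7 + 0. Last nonzero remainder: 7.

7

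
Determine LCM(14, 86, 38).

14 = 2 · 7; 86 = 2 · 43; 38 = 2 · 19
lcm takes max exponent of each prime: 2 · 7 · 19 · 43 = 11438

11438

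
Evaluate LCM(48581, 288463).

gcd first: 288463 = 5·48581 + 45558; 48581 = 1·45558 + 3023; 45558 = 15·3023 + 213; 3023 = 14·213 + 41; 213 = 5·41 + 8; 41 = 5·8 + 1; 8 = 8·1 + 0 → gcd = 1
lcm = 48581·288463/gcd = 14013821003/1 = 14013821003

14013821003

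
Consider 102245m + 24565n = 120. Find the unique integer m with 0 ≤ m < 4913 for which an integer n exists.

974

Reduce mod 24565: 102245m ≡ 120 (mod 24565). With g = gcd(102245, 24565) = 5 dividing 120, divide through: 20449m ≡ 24 (mod 4913).
Since gcd(20449, 4913) = 1, m ≡ 24·(20449)⁻¹ ≡ 974 (mod 4913). Smallest non-negative: 974.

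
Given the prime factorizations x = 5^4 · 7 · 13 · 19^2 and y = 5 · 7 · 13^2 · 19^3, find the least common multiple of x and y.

5071373125

max exponent per prime: 5^4 · 7 · 13^2 · 19^3 = 5071373125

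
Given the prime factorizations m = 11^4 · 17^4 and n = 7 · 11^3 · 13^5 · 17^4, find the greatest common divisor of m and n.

111166451

min exponent per shared prime: 11^3 · 17^4 = 111166451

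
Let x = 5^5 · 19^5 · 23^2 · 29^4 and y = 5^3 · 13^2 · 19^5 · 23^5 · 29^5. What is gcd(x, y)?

115804565492156375

min exponent per shared prime: 5^3 · 19^5 · 23^2 · 29^4 = 115804565492156375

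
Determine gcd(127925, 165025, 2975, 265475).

gcd(127925, 165025): 165025 = 1·127925 + 37100; 127925 = 3·37100 + 16625; 37100 = 2·16625 + 3850; 16625 = 4·3850 + 1225; 3850 = 3·1225 + 175; 1225 = 7·175 + 0 → 175
gcd(175, 2975): 2975 = 17·175 + 0 → 175
gcd(175, 265475): 265475 = 1517·175 + 0 → 175

175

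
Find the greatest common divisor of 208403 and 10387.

208403 = 13 · 17 · 23 · 41
10387 = 13 · 17 · 47
Common: 13 · 17 = 221

221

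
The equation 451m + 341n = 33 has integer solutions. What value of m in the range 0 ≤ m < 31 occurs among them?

22

Euclid: 451 = 1·341 + 110; 341 = 3·110 + 11; 110 = 10·11 + 0 → gcd = 11; 33 = 11·3.
Back-substitution yields 451·(-3) + 341·(4) = 11, so one solution is m = -3·3 = -9, n = 4·3 = 12.
Solutions in m differ by 341/11 = 31; the one in [0, 31) is -9 mod 31 = 22.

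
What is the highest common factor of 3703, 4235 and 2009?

gcd(3703, 4235): 4235 = 1·3703 + 532; 3703 = 6·532 + 511; 532 = 1·511 + 21; 511 = 24·21 + 7; 21 = 3·7 + 0 → 7
gcd(7, 2009): 2009 = 287·7 + 0 → 7

7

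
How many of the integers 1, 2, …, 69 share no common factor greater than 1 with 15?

15 = 3·5. Inclusion–exclusion on these primes:
69 − ⌊69/3⌋ − ⌊69/5⌋ + ⌊69/15⌋ = 37

37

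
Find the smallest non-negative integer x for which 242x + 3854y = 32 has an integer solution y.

gcd(242, 3854) = 2 (Euclid: 3854 = 15·242 + 224; 242 = 1·224 + 18; 224 = 12·18 + 8; 18 = 2·8 + 2; 8 = 4·2 + 0), and 2 | 32.
Extended Euclid: 242·(430) + 3854·(-27) = 2. Scale by 16: x₀ = 6880.
General solution x = x₀ + 1927t; reducing mod 1927 gives x = 1099 (and y = -69).

1099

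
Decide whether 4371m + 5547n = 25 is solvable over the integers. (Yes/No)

No

gcd(4371, 5547): 5547 = 1·4371 + 1176; 4371 = 3·1176 + 843; 1176 = 1·843 + 333; 843 = 2·333 + 177; 333 = 1·177 + 156; 177 = 1·156 + 21; 156 = 7·21 + 9; 21 = 2·9 + 3; 9 = 3·3 + 0 → 3
3 does not divide 25, so a solution does not exist.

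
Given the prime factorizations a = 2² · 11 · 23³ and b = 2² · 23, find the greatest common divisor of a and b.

92

min exponent per shared prime: 2² · 23 = 92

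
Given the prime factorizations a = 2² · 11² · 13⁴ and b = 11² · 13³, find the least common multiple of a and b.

max exponent per prime: 2² · 11² · 13⁴ = 13823524

13823524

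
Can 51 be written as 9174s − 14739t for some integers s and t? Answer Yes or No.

Yes

gcd(9174, 14739): 14739 = 1·9174 + 5565; 9174 = 1·5565 + 3609; 5565 = 1·3609 + 1956; 3609 = 1·1956 + 1653; 1956 = 1·1653 + 303; 1653 = 5·303 + 138; 303 = 2·138 + 27; 138 = 5·27 + 3; 27 = 9·3 + 0 → 3
3 divides 51, so a solution exists.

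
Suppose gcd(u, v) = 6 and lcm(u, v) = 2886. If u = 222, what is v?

Using uv = gcd(u,v)·lcm(u,v) = 6·2886 = 17316, we get v = 17316/222 = 78.

78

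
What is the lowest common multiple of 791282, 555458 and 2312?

3041688008

lcm(791282, 555458) = 791282·555458/gcd = 439523917156/578 = 760422002
lcm(760422002, 2312) = 760422002·2312/gcd = 1758095668624/578 = 3041688008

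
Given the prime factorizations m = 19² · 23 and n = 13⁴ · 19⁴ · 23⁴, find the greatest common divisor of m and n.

min exponent per shared prime: 19² · 23 = 8303

8303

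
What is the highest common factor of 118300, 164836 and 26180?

28

118300 = 2² · 5² · 7 · 13²; 164836 = 2² · 7² · 29²; 26180 = 2² · 5 · 7 · 11 · 17
gcd takes min exponent of each prime: 2² · 7 = 28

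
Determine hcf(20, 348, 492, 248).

4

20 = 2² · 5; 348 = 2² · 3 · 29; 492 = 2² · 3 · 41; 248 = 2³ · 31
gcd takes min exponent of each prime: 2² = 4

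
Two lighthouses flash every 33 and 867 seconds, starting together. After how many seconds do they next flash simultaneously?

9537

gcd first: 867 = 26·33 + 9; 33 = 3·9 + 6; 9 = 1·6 + 3; 6 = 2·3 + 0 → gcd = 3
lcm = 33·867/gcd = 28611/3 = 9537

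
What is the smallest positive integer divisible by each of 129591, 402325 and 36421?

129591 = 3² · 7 · 11² · 17; 402325 = 5² · 7 · 11² · 19; 36421 = 7 · 11² · 43
lcm takes max exponent of each prime: 3² · 5² · 7 · 11² · 17 · 19 · 43 = 2646896175

2646896175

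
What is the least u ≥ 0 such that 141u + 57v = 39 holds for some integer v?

12

Reduce mod 57: 141u ≡ 39 (mod 57). With g = gcd(141, 57) = 3 dividing 39, divide through: 47u ≡ 13 (mod 19).
Since gcd(47, 19) = 1, u ≡ 13·(47)⁻¹ ≡ 12 (mod 19). Smallest non-negative: 12.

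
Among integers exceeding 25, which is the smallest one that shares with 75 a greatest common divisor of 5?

35

75 = 5·15. Any t with gcd(t, 75) = 5 is a multiple of 5, say 5s, with s coprime to 15.
Need s > 25/5, so s ≥ 6. First s ≥ 6 with gcd(s, 15) = 1 is s = 7. Thus t = 5·7 = 35.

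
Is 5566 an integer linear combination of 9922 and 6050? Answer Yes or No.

Yes

By Bézout, 9922p − 6050q = 5566 has integer solutions iff gcd(9922, 6050) | 5566.
Euclid: 9922 = 1·6050 + 3872; 6050 = 1·3872 + 2178; 3872 = 1·2178 + 1694; 2178 = 1·1694 + 484; 1694 = 3·484 + 242; 484 = 2·242 + 0. gcd = 242; 5566 mod 242 = 0. Yes.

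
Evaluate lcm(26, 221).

442

gcd first: 221 = 8·26 + 13; 26 = 2·13 + 0 → gcd = 13
lcm = 26·221/gcd = 5746/13 = 442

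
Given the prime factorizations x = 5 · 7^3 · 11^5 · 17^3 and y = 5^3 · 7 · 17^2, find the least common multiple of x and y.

33924567763625

max exponent per prime: 5^3 · 7^3 · 11^5 · 17^3 = 33924567763625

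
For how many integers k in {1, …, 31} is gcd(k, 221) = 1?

Prime factors of 221: 13, 17. Count integers ≤ 31 divisible by none of them.
By inclusion–exclusion: 31 − ⌊31/13⌋ − ⌊31/17⌋ + ⌊31/221⌋ = 28.

28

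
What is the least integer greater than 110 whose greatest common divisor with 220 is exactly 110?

gcd(m, 220) = 110 forces 110 | m; write m = 110s. Then gcd(110s, 110·2) = 110·gcd(s, 2), so need gcd(s, 2) = 1.
110s > 110 gives s ≥ 2. The least s ≥ 2 coprime to 2 is 3, so m = 110·3 = 330.

330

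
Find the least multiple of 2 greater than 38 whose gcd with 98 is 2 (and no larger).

40

gcd(a, 98) = 2 forces 2 | a; write a = 2s. Then gcd(2s, 2·49) = 2·gcd(s, 49), so need gcd(s, 49) = 1.
2s > 38 gives s ≥ 20. The least s ≥ 20 coprime to 49 is 20, so a = 2·20 = 40.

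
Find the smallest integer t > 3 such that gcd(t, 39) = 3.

39 = 3·13. Any t with gcd(t, 39) = 3 is a multiple of 3, say 3s, with s coprime to 13.
Need s > 3/3, so s ≥ 2. First s ≥ 2 with gcd(s, 13) = 1 is s = 2. Thus t = 3·2 = 6.

6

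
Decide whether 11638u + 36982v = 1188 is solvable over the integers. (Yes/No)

gcd(11638, 36982): 36982 = 3·11638 + 2068; 11638 = 5·2068 + 1298; 2068 = 1·1298 + 770; 1298 = 1·770 + 528; 770 = 1·528 + 242; 528 = 2·242 + 44; 242 = 5·44 + 22; 44 = 2·22 + 0 → 22
22 divides 1188, so a solution exists.

Yes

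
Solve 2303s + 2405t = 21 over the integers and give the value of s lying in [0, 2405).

212

gcd(2303, 2405) = 1 (Euclid: 2405 = 1·2303 + 102; 2303 = 22·102 + 59; 102 = 1·59 + 43; 59 = 1·43 + 16; 43 = 2·16 + 11; 16 = 1·11 + 5; 11 = 2·5 + 1; 5 = 5·1 + 0), and 1 | 21.
Extended Euclid: 2303·(-448) + 2405·(429) = 1. Scale by 21: s₀ = -9408.
General solution s = s₀ + 2405k; reducing mod 2405 gives s = 212 (and t = -203).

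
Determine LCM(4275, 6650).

59850

4275 = 3² · 5² · 19; 6650 = 2 · 5² · 7 · 19
max exponents: 2 · 3² · 5² · 7 · 19 = 59850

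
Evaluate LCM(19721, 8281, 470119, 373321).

1003525777540559

lcm(19721, 8281) = 19721·8281/gcd = 163309601/13 = 12562277
lcm(12562277, 470119) = 12562277·470119/gcd = 5905765100963/13 = 454289623151
lcm(454289623151, 373321) = 454289623151·373321/gcd = 169595856404354471/169 = 1003525777540559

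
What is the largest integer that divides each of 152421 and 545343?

3

152421 = 3 · 23 · 47²
545343 = 3 · 17³ · 37
Common: 3 = 3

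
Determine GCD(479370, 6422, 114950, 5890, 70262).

38

479370 = 2 · 3 · 5 · 19 · 29²; 6422 = 2 · 13² · 19; 114950 = 2 · 5² · 11² · 19; 5890 = 2 · 5 · 19 · 31; 70262 = 2 · 19 · 43²
gcd takes min exponent of each prime: 2 · 19 = 38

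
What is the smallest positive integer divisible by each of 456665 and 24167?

1003293005

456665 = 5 · 11 · 19² · 23; 24167 = 11 · 13³
max exponents: 5 · 11 · 13³ · 19² · 23 = 1003293005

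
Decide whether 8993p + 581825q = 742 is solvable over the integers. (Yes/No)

gcd(8993, 581825): 581825 = 64·8993 + 6273; 8993 = 1·6273 + 2720; 6273 = 2·2720 + 833; 2720 = 3·833 + 221; 833 = 3·221 + 170; 221 = 1·170 + 51; 170 = 3·51 + 17; 51 = 3·17 + 0 → 17
17 does not divide 742, so a solution does not exist.

No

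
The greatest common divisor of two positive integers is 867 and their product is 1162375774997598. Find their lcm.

gcd·lcm = product, so lcm = 1162375774997598/867 = 1340687168394.

1340687168394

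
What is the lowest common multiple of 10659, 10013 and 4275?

24782175

10659 = 3 · 11 · 17 · 19; 10013 = 17 · 19 · 31; 4275 = 3² · 5² · 19
lcm takes max exponent of each prime: 3² · 5² · 11 · 17 · 19 · 31 = 24782175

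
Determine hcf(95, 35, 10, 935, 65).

95 = 5 · 19; 35 = 5 · 7; 10 = 2 · 5; 935 = 5 · 11 · 17; 65 = 5 · 13
gcd takes min exponent of each prime: 5 = 5

5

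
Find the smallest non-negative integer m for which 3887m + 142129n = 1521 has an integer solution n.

Euclid: 142129 = 36·3887 + 2197; 3887 = 1·2197 + 1690; 2197 = 1·1690 + 507; 1690 = 3·507 + 169; 507 = 3·169 + 0 → gcd = 169; 1521 = 169·9.
Back-substitution yields 3887·(256) + 142129·(-7) = 169, so one solution is m = 256·9 = 2304, n = -7·9 = -63.
Solutions in m differ by 142129/169 = 841; the one in [0, 841) is 2304 mod 841 = 622.

622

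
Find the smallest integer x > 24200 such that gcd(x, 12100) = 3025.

27225

gcd(x, 12100) = 3025 forces 3025 | x; write x = 3025s. Then gcd(3025s, 3025·4) = 3025·gcd(s, 4), so need gcd(s, 4) = 1.
3025s > 24200 gives s ≥ 9. The least s ≥ 9 coprime to 4 is 9, so x = 3025·9 = 27225.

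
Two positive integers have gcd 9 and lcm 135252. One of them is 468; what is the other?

2601

Using pq = gcd(p,q)·lcm(p,q) = 9·135252 = 1217268, we get q = 1217268/468 = 2601.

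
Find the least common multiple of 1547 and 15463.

gcd first: 15463 = 9·1547 + 1540; 1547 = 1·1540 + 7; 1540 = 220·7 + 0 → gcd = 7
lcm = 1547·15463/gcd = 23921261/7 = 3417323

3417323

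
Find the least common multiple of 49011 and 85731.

82387491

gcd first: 85731 = 1·49011 + 36720; 49011 = 1·36720 + 12291; 36720 = 2·12291 + 12138; 12291 = 1·12138 + 153; 12138 = 79·153 + 51; 153 = 3·51 + 0 → gcd = 51
lcm = 49011·85731/gcd = 4201762041/51 = 82387491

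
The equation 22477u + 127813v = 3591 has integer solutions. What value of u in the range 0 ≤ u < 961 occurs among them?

819

gcd(22477, 127813) = 133 (Euclid: 127813 = 5·22477 + 15428; 22477 = 1·15428 + 7049; 15428 = 2·7049 + 1330; 7049 = 5·1330 + 399; 1330 = 3·399 + 133; 399 = 3·133 + 0), and 133 | 3591.
Extended Euclid: 22477·(-290) + 127813·(51) = 133. Scale by 27: u₀ = -7830.
General solution u = u₀ + 961t; reducing mod 961 gives u = 819 (and v = -144).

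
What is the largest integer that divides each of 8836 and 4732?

4

8836 = 2² · 47²
4732 = 2² · 7 · 13²
Common: 2² = 4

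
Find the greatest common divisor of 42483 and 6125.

Euclid: 42483 = 6·6125 + 5733; 6125 = 1·5733 + 392; 5733 = 14·392 + 245; 392 = 1·245 + 147; 245 = 1·147 + 98; 147 = 1·98 + 49; 98 = 2·49 + 0. Last nonzero remainder: 49.

49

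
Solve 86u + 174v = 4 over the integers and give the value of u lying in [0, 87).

83

gcd(86, 174) = 2 (Euclid: 174 = 2·86 + 2; 86 = 43·2 + 0), and 2 | 4.
Extended Euclid: 86·(-2) + 174·(1) = 2. Scale by 2: u₀ = -4.
General solution u = u₀ + 87t; reducing mod 87 gives u = 83 (and v = -41).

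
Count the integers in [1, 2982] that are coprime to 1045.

1045 = 5·11·19. Inclusion–exclusion on these primes:
2982 − ⌊2982/5⌋ − ⌊2982/11⌋ − ⌊2982/19⌋ + ⌊2982/55⌋ + ⌊2982/95⌋ + ⌊2982/209⌋ − ⌊2982/1045⌋ = 2056

2056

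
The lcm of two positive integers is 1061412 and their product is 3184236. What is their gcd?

3

From gcd × lcm = mn: gcd = 3184236 / 1061412 = 3.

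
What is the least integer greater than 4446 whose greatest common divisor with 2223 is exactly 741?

5187

Multiples of 741 above 4446: 741·7, 741·8, … . Need the cofactor coprime to 2223/741 = 3.
Checking s = 7, 8, … the first with gcd(s, 3) = 1 is s = 7, giving 5187.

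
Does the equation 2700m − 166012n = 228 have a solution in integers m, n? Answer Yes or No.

Yes

By Bézout, 2700m − 166012n = 228 has integer solutions iff gcd(2700, 166012) | 228.
Euclid: 166012 = 61·2700 + 1312; 2700 = 2·1312 + 76; 1312 = 17·76 + 20; 76 = 3·20 + 16; 20 = 1·16 + 4; 16 = 4·4 + 0. gcd = 4; 228 mod 4 = 0. Yes.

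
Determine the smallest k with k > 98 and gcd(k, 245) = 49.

147

245 = 49·5. Any k with gcd(k, 245) = 49 is a multiple of 49, say 49s, with s coprime to 5.
Need s > 98/49, so s ≥ 3. First s ≥ 3 with gcd(s, 5) = 1 is s = 3. Thus k = 49·3 = 147.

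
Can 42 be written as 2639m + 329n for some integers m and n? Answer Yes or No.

gcd(2639, 329): 2639 = 8·329 + 7; 329 = 47·7 + 0 → 7
7 divides 42, so a solution exists.

Yes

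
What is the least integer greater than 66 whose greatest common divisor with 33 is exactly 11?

77

33 = 11·3. Any k with gcd(k, 33) = 11 is a multiple of 11, say 11s, with s coprime to 3.
Need s > 66/11, so s ≥ 7. First s ≥ 7 with gcd(s, 3) = 1 is s = 7. Thus k = 11·7 = 77.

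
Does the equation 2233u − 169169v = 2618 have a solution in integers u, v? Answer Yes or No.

Yes

gcd(2233, 169169): 169169 = 75·2233 + 1694; 2233 = 1·1694 + 539; 1694 = 3·539 + 77; 539 = 7·77 + 0 → 77
77 divides 2618, so a solution exists.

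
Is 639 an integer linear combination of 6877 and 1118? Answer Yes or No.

No

gcd(6877, 1118): 6877 = 6·1118 + 169; 1118 = 6·169 + 104; 169 = 1·104 + 65; 104 = 1·65 + 39; 65 = 1·39 + 26; 39 = 1·26 + 13; 26 = 2·13 + 0 → 13
13 does not divide 639, so a solution does not exist.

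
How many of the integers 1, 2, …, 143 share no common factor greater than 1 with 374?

Prime factors of 374: 2, 11, 17. Count integers ≤ 143 divisible by none of them.
By inclusion–exclusion: 143 − ⌊143/2⌋ − ⌊143/11⌋ − ⌊143/17⌋ + ⌊143/22⌋ + ⌊143/34⌋ + ⌊143/187⌋ − ⌊143/374⌋ = 61.

61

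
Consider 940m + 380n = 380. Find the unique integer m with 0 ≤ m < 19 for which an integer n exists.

Reduce mod 380: 940m ≡ 380 (mod 380). With g = gcd(940, 380) = 20 dividing 380, divide through: 47m ≡ 19 (mod 19).
Since gcd(47, 19) = 1, m ≡ 19·(47)⁻¹ ≡ 0 (mod 19). Smallest non-negative: 0.

0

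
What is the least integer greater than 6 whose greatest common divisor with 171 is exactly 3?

171 = 3·57. Any m with gcd(m, 171) = 3 is a multiple of 3, say 3s, with s coprime to 57.
Need s > 6/3, so s ≥ 3. First s ≥ 3 with gcd(s, 57) = 1 is s = 4. Thus m = 3·4 = 12.

12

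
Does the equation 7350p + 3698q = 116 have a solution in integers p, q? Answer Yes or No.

gcd(7350, 3698): 7350 = 1·3698 + 3652; 3698 = 1·3652 + 46; 3652 = 79·46 + 18; 46 = 2·18 + 10; 18 = 1·10 + 8; 10 = 1·8 + 2; 8 = 4·2 + 0 → 2
2 divides 116, so a solution exists.

Yes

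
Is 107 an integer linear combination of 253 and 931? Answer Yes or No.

Yes

gcd(253, 931): 931 = 3·253 + 172; 253 = 1·172 + 81; 172 = 2·81 + 10; 81 = 8·10 + 1; 10 = 10·1 + 0 → 1
1 divides 107, so a solution exists.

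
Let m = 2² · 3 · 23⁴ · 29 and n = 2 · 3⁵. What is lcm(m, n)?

7888158108

max exponent per prime: 2² · 3⁵ · 23⁴ · 29 = 7888158108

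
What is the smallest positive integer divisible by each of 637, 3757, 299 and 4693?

637 = 7² · 13; 3757 = 13 · 17²; 299 = 13 · 23; 4693 = 13 · 19²
lcm takes max exponent of each prime: 7² · 13 · 17² · 19² · 23 = 1528524179

1528524179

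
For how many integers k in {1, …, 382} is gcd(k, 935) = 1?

Prime factors of 935: 5, 11, 17. Count integers ≤ 382 divisible by none of them.
By inclusion–exclusion: 382 − ⌊382/5⌋ − ⌊382/11⌋ − ⌊382/17⌋ + ⌊382/55⌋ + ⌊382/85⌋ + ⌊382/187⌋ − ⌊382/935⌋ = 262.

262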